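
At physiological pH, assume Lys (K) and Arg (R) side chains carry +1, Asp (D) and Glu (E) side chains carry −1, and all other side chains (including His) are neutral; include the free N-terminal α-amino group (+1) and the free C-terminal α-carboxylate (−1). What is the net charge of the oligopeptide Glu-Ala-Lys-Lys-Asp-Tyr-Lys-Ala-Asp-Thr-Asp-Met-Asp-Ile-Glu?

-3

Positive (K, R): Lys3, Lys4, Lys7 → +3.
Negative (D, E): Glu1, Asp5, Asp9, Asp11, Asp13, Glu15 → −6.
The N-terminus (+1) and C-terminus (−1) cancel.
Net charge = (+3) + (−6) = −3.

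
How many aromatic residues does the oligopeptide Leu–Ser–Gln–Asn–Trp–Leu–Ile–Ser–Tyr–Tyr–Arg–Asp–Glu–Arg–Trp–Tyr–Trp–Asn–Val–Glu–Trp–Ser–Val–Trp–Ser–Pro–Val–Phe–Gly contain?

9

The aromatic amino acids are Phe (F, benzyl), Trp (W, indole), and Tyr (Y, phenol).
Matching residues: Trp5, Tyr9, Tyr10, Trp15, Tyr16, Trp17, Trp21, Trp24, Phe28.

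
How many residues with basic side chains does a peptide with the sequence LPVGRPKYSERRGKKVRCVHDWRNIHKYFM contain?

11

Lysine (K), arginine (R), and histidine (H) have basic, nitrogen-containing side chains.
Matching residues: R5, K7, R11, R12, K14, K15, R17, H20, R23, H26, K27.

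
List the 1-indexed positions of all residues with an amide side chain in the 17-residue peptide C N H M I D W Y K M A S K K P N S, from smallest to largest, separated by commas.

Only N (asparagine) and Q (glutamine) carry a side-chain carboxamide.
Matching residues: N2, N16.

2, 16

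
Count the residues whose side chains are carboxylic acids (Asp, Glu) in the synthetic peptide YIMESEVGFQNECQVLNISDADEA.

Matching residues: E4, E6, E12, D20, D22, E23.

6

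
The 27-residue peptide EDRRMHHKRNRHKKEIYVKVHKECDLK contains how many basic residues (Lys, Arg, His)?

Matching residues: R3, R4, H6, H7, K8, R9, R11, H12, K13, K14, K19, H21, K22, K27.

14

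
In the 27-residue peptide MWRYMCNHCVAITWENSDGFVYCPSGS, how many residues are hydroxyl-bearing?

6

Serine (S), threonine (T), and tyrosine (Y) each carry a hydroxyl group on the side chain.
Matching residues: Y4, T13, S17, Y22, S25, S27.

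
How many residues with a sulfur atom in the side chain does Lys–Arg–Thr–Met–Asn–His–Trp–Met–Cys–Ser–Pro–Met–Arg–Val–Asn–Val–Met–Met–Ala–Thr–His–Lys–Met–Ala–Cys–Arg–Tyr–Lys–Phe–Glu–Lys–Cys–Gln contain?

Cysteine (C, thiol) and methionine (M, thioether) are the two sulfur-containing amino acids.
Matching residues: Met4, Met8, Cys9, Met12, Met17, Met18, Met23, Cys25, Cys32.

9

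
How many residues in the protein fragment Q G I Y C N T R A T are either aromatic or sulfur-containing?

Aromatic: F, W, Y. Sulfur-containing: C, M.
Aromatic residues here: Y4 (1).
Sulfur-containing residues here: C5 (1).
The two groups share no amino acid, so total = 1 + 1 = 2.

2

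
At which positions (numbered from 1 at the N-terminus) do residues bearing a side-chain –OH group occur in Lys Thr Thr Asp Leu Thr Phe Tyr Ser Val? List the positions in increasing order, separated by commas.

2, 3, 6, 8, 9

Serine (S), threonine (T), and tyrosine (Y) each carry a hydroxyl group on the side chain.
Matching residues: Thr2, Thr3, Thr6, Tyr8, Ser9.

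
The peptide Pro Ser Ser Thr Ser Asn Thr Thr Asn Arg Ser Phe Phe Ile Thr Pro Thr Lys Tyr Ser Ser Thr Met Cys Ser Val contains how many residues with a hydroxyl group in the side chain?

Serine (S), threonine (T), and tyrosine (Y) each carry a hydroxyl group on the side chain.
Matching residues: Ser2, Ser3, Thr4, Ser5, Thr7, Thr8, Ser11, Thr15, Thr17, Tyr19, Ser20, Ser21, Thr22, Ser25.

14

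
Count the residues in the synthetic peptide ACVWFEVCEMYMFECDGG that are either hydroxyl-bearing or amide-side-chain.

Hydroxyl-bearing: S, T, Y. Amide-side-chain: N, Q.
Hydroxyl-bearing residues here: Y11 (1).
Amide-side-chain residues here: none (0).
The two groups share no amino acid, so total = 1 + 0 = 1.

1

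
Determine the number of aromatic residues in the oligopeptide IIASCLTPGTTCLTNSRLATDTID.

Phenylalanine (F), tryptophan (W), and tyrosine (Y) have aromatic ring side chains.
None of the 24 residues belong to this group.

0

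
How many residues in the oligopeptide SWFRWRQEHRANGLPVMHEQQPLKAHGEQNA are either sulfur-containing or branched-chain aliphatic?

4

Sulfur-containing: C, M. Branched-chain aliphatic: I, L, V.
Sulfur-containing residues here: M17 (1).
Branched-chain aliphatic residues here: L14, V16, L23 (3).
The two groups share no amino acid, so total = 1 + 3 = 4.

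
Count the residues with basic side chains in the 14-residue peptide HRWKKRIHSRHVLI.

8

Lysine (K), arginine (R), and histidine (H) have basic, nitrogen-containing side chains.
Matching residues: H1, R2, K4, K5, R6, H8, R10, H11.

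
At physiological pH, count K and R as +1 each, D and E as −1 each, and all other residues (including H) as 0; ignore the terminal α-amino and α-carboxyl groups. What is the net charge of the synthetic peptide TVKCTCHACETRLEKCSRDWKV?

+2

Positive (K, R): K3, R12, K15, R18, K21 → +5.
Negative (D, E): E10, E14, D19 → −3.
Net charge = (+5) + (−3) = +2.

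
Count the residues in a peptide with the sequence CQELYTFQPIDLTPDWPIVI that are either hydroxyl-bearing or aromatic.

5

Hydroxyl-bearing: S, T, Y. Aromatic: F, W, Y.
Hydroxyl-bearing residues here: Y5, T6, T13 (3).
Aromatic residues here: Y5, F7, W16 (3).
Y is in both groups, so the 1 Y residue must not be double-counted.
Total = 3 + 3 − 1 = 5.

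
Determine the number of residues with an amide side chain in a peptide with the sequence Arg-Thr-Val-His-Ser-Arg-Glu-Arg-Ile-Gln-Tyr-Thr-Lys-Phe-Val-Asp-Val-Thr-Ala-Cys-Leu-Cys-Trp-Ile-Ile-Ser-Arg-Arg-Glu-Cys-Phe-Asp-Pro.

Only N (asparagine) and Q (glutamine) carry a side-chain carboxamide.
Matching residues: Gln10.

1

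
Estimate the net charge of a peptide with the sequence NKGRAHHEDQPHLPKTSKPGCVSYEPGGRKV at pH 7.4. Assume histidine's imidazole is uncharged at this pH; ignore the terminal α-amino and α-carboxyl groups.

The side chains ionized at physiological pH are Lys/Arg (+1) and Asp/Glu (−1); with His treated as neutral, nothing else contributes.
Positive (K, R): K2, R4, K15, K18, R29, K30 → +6.
Negative (D, E): E8, D9, E25 → −3.
Net charge = (+6) + (−3) = +3.

+3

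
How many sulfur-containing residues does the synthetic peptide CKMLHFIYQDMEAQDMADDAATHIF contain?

The sulfur-bearing residues are cysteine (–SH) and methionine (–S–CH₃).
Matching residues: C1, M3, M11, M16.

4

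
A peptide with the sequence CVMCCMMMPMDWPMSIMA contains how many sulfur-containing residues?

Only Cys (C) and Met (M) have a sulfur atom in the side chain.
Matching residues: C1, M3, C4, C5, M6, M7, M8, M10, M14, M17.

10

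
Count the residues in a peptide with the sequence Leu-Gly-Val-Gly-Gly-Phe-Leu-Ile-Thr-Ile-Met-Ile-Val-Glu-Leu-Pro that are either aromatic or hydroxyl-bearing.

2

Aromatic: F, W, Y. Hydroxyl-bearing: S, T, Y.
Aromatic residues here: Phe6 (1).
Hydroxyl-bearing residues here: Thr9 (1).
(Y belongs to both groups, but none appear in this sequence.) Total = 1 + 1 = 2.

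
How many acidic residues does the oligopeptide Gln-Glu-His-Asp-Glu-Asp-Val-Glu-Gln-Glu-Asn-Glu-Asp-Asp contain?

Only D (aspartate) and E (glutamate) carry a side-chain carboxylic acid.
Matching residues: Glu2, Asp4, Glu5, Asp6, Glu8, Glu10, Glu12, Asp13, Asp14.

9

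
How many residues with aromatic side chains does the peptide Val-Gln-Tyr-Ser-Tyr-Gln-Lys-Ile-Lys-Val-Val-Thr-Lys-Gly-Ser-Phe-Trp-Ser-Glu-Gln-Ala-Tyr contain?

5

The aromatic amino acids are Phe (F, benzyl), Trp (W, indole), and Tyr (Y, phenol).
Matching residues: Tyr3, Tyr5, Phe16, Trp17, Tyr22.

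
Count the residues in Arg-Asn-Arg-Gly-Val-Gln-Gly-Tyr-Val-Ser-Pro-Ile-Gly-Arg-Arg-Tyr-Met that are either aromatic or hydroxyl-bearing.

Aromatic: F, W, Y. Hydroxyl-bearing: S, T, Y.
Aromatic residues here: Tyr8, Tyr16 (2).
Hydroxyl-bearing residues here: Tyr8, Ser10, Tyr16 (3).
Y is in both groups, so the 2 Y residues must not be double-counted.
Total = 2 + 3 − 2 = 3.

3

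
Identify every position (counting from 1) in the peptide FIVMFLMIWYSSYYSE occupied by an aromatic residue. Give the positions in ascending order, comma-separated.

1, 5, 9, 10, 13, 14

Phenylalanine (F), tryptophan (W), and tyrosine (Y) have aromatic ring side chains.
Matching residues: F1, F5, W9, Y10, Y13, Y14.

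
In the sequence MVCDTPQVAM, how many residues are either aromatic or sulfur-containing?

3

Aromatic: F, W, Y. Sulfur-containing: C, M.
Aromatic residues here: none (0).
Sulfur-containing residues here: M1, C3, M10 (3).
The two groups share no amino acid, so total = 0 + 3 = 3.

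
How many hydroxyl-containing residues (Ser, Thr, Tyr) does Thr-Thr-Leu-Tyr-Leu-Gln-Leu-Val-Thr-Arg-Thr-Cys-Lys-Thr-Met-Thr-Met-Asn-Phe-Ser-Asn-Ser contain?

Matching residues: Thr1, Thr2, Tyr4, Thr9, Thr11, Thr14, Thr16, Ser20, Ser22.

9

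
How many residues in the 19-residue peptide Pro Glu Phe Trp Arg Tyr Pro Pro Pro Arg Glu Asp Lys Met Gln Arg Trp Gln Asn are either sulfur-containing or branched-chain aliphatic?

Sulfur-containing: C, M. Branched-chain aliphatic: I, L, V.
Sulfur-containing residues here: Met14 (1).
Branched-chain aliphatic residues here: none (0).
The two groups share no amino acid, so total = 1 + 0 = 1.

1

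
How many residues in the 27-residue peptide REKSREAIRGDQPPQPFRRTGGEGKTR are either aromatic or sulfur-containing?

1

Aromatic: F, W, Y. Sulfur-containing: C, M.
Aromatic residues here: F17 (1).
Sulfur-containing residues here: none (0).
The two groups share no amino acid, so total = 1 + 0 = 1.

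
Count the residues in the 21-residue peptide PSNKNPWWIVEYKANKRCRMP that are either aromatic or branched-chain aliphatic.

5

Aromatic: F, W, Y. Branched-chain aliphatic: I, L, V.
Aromatic residues here: W7, W8, Y12 (3).
Branched-chain aliphatic residues here: I9, V10 (2).
The two groups share no amino acid, so total = 3 + 2 = 5.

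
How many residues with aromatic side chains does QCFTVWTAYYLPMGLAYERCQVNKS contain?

Phenylalanine (F), tryptophan (W), and tyrosine (Y) have aromatic ring side chains.
Matching residues: F3, W6, Y9, Y10, Y17.

5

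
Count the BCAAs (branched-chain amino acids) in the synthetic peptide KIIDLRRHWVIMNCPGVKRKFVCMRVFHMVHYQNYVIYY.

11

Valine (V), leucine (L), and isoleucine (I) are the branched-chain amino acids.
Matching residues: I2, I3, L5, V10, I11, V17, V22, V26, V30, V36, I37.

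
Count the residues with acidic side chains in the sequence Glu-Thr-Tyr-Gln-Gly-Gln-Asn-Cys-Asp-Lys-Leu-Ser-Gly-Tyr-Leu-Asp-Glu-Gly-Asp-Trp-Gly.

5

The acidic residues are Asp (D) and Glu (E), whose side chains end in a carboxylate group.
Matching residues: Glu1, Asp9, Asp16, Glu17, Asp19.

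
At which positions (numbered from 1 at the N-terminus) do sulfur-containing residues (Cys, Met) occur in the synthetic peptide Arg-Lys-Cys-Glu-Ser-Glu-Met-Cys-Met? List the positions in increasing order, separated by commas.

Matching residues: Cys3, Met7, Cys8, Met9.

3, 7, 8, 9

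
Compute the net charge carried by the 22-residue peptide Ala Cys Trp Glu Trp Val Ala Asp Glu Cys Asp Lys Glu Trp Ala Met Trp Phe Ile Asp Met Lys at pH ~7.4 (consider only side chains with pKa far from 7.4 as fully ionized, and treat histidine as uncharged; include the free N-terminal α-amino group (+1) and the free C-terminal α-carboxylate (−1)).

At pH ~7.4 the Lys and Arg side chains are protonated (+1), the Asp and Glu side chains are deprotonated (−1), and with His taken as neutral all other side chains carry no charge.
Positive (K, R): Lys12, Lys22 → +2.
Negative (D, E): Glu4, Asp8, Glu9, Asp11, Glu13, Asp20 → −6.
The N-terminus (+1) and C-terminus (−1) cancel.
Net charge = (+2) + (−6) = −4.

-4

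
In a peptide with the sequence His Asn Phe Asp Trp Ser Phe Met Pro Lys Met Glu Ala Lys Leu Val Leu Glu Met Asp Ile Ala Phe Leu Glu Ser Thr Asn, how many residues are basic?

3

K, R, and H are the three residues with basic side chains (ε-amine, guanidinium, and imidazole respectively).
Matching residues: His1, Lys10, Lys14.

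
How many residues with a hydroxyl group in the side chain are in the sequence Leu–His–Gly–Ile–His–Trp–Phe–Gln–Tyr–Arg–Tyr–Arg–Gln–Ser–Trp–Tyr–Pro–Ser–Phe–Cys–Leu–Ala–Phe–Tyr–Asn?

6

Serine (S), threonine (T), and tyrosine (Y) each carry a hydroxyl group on the side chain.
Matching residues: Tyr9, Tyr11, Ser14, Tyr16, Ser18, Tyr24.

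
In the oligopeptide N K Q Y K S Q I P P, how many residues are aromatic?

1

Phenylalanine (F), tryptophan (W), and tyrosine (Y) have aromatic ring side chains.
Matching residues: Y4.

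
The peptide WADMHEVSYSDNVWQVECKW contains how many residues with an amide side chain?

2

Only N (asparagine) and Q (glutamine) carry a side-chain carboxamide.
Matching residues: N12, Q15.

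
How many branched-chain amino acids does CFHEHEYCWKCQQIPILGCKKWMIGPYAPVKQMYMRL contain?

Valine (V), leucine (L), and isoleucine (I) are the branched-chain amino acids.
Matching residues: I14, I16, L17, I24, V30, L37.

6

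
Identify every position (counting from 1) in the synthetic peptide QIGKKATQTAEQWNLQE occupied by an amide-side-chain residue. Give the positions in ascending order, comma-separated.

1, 8, 12, 14, 16

Matching residues: Q1, Q8, Q12, N14, Q16.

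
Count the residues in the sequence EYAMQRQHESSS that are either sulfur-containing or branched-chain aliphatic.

Sulfur-containing: C, M. Branched-chain aliphatic: I, L, V.
Sulfur-containing residues here: M4 (1).
Branched-chain aliphatic residues here: none (0).
The two groups share no amino acid, so total = 1 + 0 = 1.

1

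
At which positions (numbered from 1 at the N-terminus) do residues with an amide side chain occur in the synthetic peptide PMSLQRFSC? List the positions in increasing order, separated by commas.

5

Only N (asparagine) and Q (glutamine) carry a side-chain carboxamide.
Matching residues: Q5.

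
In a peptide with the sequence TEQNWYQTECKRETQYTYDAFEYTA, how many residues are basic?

K, R, and H are the three residues with basic side chains (ε-amine, guanidinium, and imidazole respectively).
Matching residues: K11, R12.

2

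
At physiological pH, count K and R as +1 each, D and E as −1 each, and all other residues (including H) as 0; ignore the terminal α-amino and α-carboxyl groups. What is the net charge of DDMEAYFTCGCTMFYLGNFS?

-3

Positive (K, R): none → +0.
Negative (D, E): D1, D2, E4 → −3.
Net charge = (+0) + (−3) = −3.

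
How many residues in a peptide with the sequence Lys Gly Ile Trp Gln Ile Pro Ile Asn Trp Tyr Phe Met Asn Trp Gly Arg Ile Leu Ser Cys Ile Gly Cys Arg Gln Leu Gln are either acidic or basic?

Acidic: D, E. Basic: H, K, R.
Acidic residues here: none (0).
Basic residues here: Lys1, Arg17, Arg25 (3).
The two groups share no amino acid, so total = 0 + 3 = 3.

3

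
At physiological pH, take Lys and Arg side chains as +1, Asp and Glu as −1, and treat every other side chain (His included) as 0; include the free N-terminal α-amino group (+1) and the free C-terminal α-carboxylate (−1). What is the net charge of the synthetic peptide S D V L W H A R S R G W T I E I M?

0

Positive (K, R): R8, R10 → +2.
Negative (D, E): D2, E15 → −2.
The N-terminus (+1) and C-terminus (−1) cancel.
Net charge = (+2) + (−2) = 0.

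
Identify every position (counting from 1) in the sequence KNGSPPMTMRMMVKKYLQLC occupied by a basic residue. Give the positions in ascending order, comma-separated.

1, 10, 14, 15

Lysine (K), arginine (R), and histidine (H) have basic, nitrogen-containing side chains.
Matching residues: K1, R10, K14, K15.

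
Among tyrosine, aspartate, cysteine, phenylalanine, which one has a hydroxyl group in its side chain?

tyrosine

The –OH-bearing residues are Ser, Thr (aliphatic alcohols), and Tyr (phenol).
Of the listed options, only tyrosine belongs to this group.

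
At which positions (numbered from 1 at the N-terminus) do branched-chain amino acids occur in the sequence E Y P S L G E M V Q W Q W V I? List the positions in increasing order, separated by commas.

Valine (V), leucine (L), and isoleucine (I) are the branched-chain amino acids.
Matching residues: L5, V9, V14, I15.

5, 9, 14, 15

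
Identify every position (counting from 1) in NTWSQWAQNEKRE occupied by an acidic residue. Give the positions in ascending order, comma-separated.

10, 13

The acidic residues are Asp (D) and Glu (E), whose side chains end in a carboxylate group.
Matching residues: E10, E13.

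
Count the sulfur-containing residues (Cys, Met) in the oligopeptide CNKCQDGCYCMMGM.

7

Matching residues: C1, C4, C8, C10, M11, M12, M14.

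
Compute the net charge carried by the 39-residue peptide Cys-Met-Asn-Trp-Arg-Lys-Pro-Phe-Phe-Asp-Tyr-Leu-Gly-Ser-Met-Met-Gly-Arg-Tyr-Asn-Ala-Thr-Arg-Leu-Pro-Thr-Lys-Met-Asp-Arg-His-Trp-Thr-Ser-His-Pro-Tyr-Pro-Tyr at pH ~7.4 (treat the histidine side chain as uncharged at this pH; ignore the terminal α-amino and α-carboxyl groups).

+4

At pH ~7.4 the Lys and Arg side chains are protonated (+1), the Asp and Glu side chains are deprotonated (−1), and with His taken as neutral all other side chains carry no charge.
Positive (K, R): Arg5, Lys6, Arg18, Arg23, Lys27, Arg30 → +6.
Negative (D, E): Asp10, Asp29 → −2.
Net charge = (+6) + (−2) = +4.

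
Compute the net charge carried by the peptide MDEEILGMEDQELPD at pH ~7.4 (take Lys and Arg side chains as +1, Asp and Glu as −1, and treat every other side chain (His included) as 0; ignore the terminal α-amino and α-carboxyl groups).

Positive (K, R): none → +0.
Negative (D, E): D2, E3, E4, E9, D10, E12, D15 → −7.
Net charge = (+0) + (−7) = −7.

-7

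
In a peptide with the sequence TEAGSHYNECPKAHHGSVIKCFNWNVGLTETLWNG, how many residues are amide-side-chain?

Asparagine (N) and glutamine (Q) have uncharged amide side chains.
Matching residues: N8, N23, N25, N34.

4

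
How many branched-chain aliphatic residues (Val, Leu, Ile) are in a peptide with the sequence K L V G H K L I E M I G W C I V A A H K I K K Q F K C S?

8

Matching residues: L2, V3, L7, I8, I11, I15, V16, I21.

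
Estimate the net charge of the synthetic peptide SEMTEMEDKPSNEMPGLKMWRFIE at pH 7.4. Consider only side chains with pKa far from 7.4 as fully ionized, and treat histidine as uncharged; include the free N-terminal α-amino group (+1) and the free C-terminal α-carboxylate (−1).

-3

At pH ~7.4 the Lys and Arg side chains are protonated (+1), the Asp and Glu side chains are deprotonated (−1), and with His taken as neutral all other side chains carry no charge.
Positive (K, R): K9, K18, R21 → +3.
Negative (D, E): E2, E5, E7, D8, E13, E24 → −6.
The N-terminus (+1) and C-terminus (−1) cancel.
Net charge = (+3) + (−6) = −3.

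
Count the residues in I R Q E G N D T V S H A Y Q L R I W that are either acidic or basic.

Acidic: D, E. Basic: H, K, R.
Acidic residues here: E4, D7 (2).
Basic residues here: R2, H11, R16 (3).
The two groups share no amino acid, so total = 2 + 3 = 5.

5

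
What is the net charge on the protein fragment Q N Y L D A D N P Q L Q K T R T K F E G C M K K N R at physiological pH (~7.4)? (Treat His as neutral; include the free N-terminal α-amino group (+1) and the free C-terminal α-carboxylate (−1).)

The side chains ionized at physiological pH are Lys/Arg (+1) and Asp/Glu (−1); with His treated as neutral, nothing else contributes.
Positive (K, R): K13, R15, K17, K23, K24, R26 → +6.
Negative (D, E): D5, D7, E19 → −3.
The N-terminus (+1) and C-terminus (−1) cancel.
Net charge = (+6) + (−3) = +3.

+3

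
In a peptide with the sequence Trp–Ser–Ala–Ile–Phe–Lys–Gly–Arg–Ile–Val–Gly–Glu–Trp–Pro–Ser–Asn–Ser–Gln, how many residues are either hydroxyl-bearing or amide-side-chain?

5

Hydroxyl-bearing: S, T, Y. Amide-side-chain: N, Q.
Hydroxyl-bearing residues here: Ser2, Ser15, Ser17 (3).
Amide-side-chain residues here: Asn16, Gln18 (2).
The two groups share no amino acid, so total = 3 + 2 = 5.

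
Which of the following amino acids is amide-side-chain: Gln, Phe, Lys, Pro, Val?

Asparagine (N) and glutamine (Q) have uncharged amide side chains.
Of the listed options, only Gln belongs to this group.

Gln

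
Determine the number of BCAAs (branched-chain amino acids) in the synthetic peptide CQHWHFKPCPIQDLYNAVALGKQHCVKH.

5

Valine (V), leucine (L), and isoleucine (I) are the branched-chain amino acids.
Matching residues: I11, L14, V18, L20, V26.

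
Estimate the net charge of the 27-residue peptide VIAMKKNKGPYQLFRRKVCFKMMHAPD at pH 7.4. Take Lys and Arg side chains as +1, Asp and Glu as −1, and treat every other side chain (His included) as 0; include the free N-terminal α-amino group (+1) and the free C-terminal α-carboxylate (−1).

+6

Positive (K, R): K5, K6, K8, R15, R16, K17, K21 → +7.
Negative (D, E): D27 → −1.
The N-terminus (+1) and C-terminus (−1) cancel.
Net charge = (+7) + (−1) = +6.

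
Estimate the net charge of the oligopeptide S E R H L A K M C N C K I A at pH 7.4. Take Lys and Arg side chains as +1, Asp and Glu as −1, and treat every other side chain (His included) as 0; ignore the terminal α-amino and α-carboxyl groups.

+2

Positive (K, R): R3, K7, K12 → +3.
Negative (D, E): E2 → −1.
Net charge = (+3) + (−1) = +2.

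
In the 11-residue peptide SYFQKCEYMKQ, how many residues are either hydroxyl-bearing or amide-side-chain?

5

Hydroxyl-bearing: S, T, Y. Amide-side-chain: N, Q.
Hydroxyl-bearing residues here: S1, Y2, Y8 (3).
Amide-side-chain residues here: Q4, Q11 (2).
The two groups share no amino acid, so total = 3 + 2 = 5.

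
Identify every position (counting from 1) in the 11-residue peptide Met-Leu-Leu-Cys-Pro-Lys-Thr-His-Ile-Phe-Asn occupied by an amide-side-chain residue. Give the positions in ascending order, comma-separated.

Only N (asparagine) and Q (glutamine) carry a side-chain carboxamide.
Matching residues: Asn11.

11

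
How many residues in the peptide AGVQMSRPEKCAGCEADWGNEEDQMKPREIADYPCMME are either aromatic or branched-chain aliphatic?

4

Aromatic: F, W, Y. Branched-chain aliphatic: I, L, V.
Aromatic residues here: W18, Y33 (2).
Branched-chain aliphatic residues here: V3, I30 (2).
The two groups share no amino acid, so total = 2 + 2 = 4.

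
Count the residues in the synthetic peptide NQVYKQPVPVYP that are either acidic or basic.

1

Acidic: D, E. Basic: H, K, R.
Acidic residues here: none (0).
Basic residues here: K5 (1).
The two groups share no amino acid, so total = 0 + 1 = 1.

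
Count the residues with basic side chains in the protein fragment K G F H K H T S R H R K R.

9

The basic amino acids are Lys (K), Arg (R), and His (H).
Matching residues: K1, H4, K5, H6, R9, H10, R11, K12, R13.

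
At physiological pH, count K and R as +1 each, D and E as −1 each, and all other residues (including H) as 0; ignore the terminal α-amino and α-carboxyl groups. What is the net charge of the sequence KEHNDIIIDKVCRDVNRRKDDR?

+1

Positive (K, R): K1, K10, R13, R17, R18, K19, R22 → +7.
Negative (D, E): E2, D5, D9, D14, D20, D21 → −6.
Net charge = (+7) + (−6) = +1.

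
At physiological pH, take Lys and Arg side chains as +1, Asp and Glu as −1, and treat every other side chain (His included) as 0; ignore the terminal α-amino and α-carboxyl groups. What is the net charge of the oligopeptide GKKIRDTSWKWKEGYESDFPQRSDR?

Positive (K, R): K2, K3, R5, K10, K12, R22, R25 → +7.
Negative (D, E): D6, E13, E16, D18, D24 → −5.
Net charge = (+7) + (−5) = +2.

+2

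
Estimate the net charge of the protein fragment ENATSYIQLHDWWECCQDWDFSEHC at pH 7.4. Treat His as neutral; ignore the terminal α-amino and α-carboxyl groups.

-6

At pH ~7.4 the Lys and Arg side chains are protonated (+1), the Asp and Glu side chains are deprotonated (−1), and with His taken as neutral all other side chains carry no charge.
Positive (K, R): none → +0.
Negative (D, E): E1, D11, E14, D18, D20, E23 → −6.
Net charge = (+0) + (−6) = −6.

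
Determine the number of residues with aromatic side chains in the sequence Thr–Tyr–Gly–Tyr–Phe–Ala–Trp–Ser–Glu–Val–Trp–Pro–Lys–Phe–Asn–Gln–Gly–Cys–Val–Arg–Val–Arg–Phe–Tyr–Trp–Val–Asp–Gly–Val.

Phenylalanine (F), tryptophan (W), and tyrosine (Y) have aromatic ring side chains.
Matching residues: Tyr2, Tyr4, Phe5, Trp7, Trp11, Phe14, Phe23, Tyr24, Trp25.

9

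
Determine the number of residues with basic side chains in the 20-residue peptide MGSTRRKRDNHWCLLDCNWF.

K, R, and H are the three residues with basic side chains (ε-amine, guanidinium, and imidazole respectively).
Matching residues: R5, R6, K7, R8, H11.

5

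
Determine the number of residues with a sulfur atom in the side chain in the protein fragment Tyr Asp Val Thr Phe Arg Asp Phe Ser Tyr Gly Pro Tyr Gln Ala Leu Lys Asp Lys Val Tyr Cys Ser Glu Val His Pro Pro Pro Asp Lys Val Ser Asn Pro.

Cysteine (C, thiol) and methionine (M, thioether) are the two sulfur-containing amino acids.
Matching residues: Cys22.

1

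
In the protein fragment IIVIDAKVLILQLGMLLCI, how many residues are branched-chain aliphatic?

Valine (V), leucine (L), and isoleucine (I) are the branched-chain amino acids.
Matching residues: I1, I2, V3, I4, V8, L9, I10, L11, L13, L16, L17, I19.

12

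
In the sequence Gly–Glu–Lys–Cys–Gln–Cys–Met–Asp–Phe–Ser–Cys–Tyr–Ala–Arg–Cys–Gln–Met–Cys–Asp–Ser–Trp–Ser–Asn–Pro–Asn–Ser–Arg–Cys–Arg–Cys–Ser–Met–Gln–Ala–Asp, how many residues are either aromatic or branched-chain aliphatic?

3

Aromatic: F, W, Y. Branched-chain aliphatic: I, L, V.
Aromatic residues here: Phe9, Tyr12, Trp21 (3).
Branched-chain aliphatic residues here: none (0).
The two groups share no amino acid, so total = 3 + 0 = 3.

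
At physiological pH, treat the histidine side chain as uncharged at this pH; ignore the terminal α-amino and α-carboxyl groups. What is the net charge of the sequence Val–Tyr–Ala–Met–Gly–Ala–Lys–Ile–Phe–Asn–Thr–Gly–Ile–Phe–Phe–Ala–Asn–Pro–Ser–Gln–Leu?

Near pH 7.4, K and R contribute +1 each, D and E contribute −1 each, and every other side chain (His included, as stated) is uncharged.
Positive (K, R): Lys7 → +1.
Negative (D, E): none → −0.
Net charge = (+1) + (−0) = +1.

+1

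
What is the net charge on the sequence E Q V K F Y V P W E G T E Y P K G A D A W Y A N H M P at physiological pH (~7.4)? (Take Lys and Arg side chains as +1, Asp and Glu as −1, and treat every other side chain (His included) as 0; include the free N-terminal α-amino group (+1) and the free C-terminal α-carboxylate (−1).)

Positive (K, R): K4, K16 → +2.
Negative (D, E): E1, E10, E13, D19 → −4.
The N-terminus (+1) and C-terminus (−1) cancel.
Net charge = (+2) + (−4) = −2.

-2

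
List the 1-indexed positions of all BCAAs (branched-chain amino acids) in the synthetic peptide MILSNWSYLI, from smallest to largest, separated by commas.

The BCAAs are Val, Leu, and Ile — aliphatic side chains with a branch point.
Matching residues: I2, L3, L9, I10.

2, 3, 9, 10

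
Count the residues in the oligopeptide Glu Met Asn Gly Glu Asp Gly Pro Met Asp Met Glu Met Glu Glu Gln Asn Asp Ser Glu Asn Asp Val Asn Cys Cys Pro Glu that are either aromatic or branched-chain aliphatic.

Aromatic: F, W, Y. Branched-chain aliphatic: I, L, V.
Aromatic residues here: none (0).
Branched-chain aliphatic residues here: Val23 (1).
The two groups share no amino acid, so total = 0 + 1 = 1.

1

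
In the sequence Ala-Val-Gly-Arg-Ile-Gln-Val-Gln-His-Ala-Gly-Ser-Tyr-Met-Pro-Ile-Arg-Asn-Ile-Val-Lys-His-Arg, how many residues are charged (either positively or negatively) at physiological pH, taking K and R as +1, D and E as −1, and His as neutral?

Charged side chains at pH ~7.4: K, R (positive); D, E (negative).
Matching residues: Arg4, Arg17, Lys21, Arg23.

4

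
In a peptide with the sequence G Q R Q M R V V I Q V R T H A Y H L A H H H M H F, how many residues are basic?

9

Lysine (K), arginine (R), and histidine (H) have basic, nitrogen-containing side chains.
Matching residues: R3, R6, R12, H14, H17, H20, H21, H22, H24.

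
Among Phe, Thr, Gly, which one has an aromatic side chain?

Phe

Phenylalanine (F), tryptophan (W), and tyrosine (Y) have aromatic ring side chains.
Of the listed options, only Phe belongs to this group.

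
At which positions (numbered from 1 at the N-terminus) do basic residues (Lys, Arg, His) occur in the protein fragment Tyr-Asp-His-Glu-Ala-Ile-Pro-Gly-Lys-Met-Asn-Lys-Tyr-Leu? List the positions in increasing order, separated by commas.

3, 9, 12

Matching residues: His3, Lys9, Lys12.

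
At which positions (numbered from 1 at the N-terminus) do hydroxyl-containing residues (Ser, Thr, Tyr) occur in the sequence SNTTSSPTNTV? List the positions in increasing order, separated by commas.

Matching residues: S1, T3, T4, S5, S6, T8, T10.

1, 3, 4, 5, 6, 8, 10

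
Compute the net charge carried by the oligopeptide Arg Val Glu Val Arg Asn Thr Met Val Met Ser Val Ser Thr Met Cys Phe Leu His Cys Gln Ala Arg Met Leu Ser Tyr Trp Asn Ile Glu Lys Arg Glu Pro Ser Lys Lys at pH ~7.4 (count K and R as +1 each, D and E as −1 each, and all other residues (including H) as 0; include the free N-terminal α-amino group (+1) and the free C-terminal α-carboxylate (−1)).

Positive (K, R): Arg1, Arg5, Arg23, Lys32, Arg33, Lys37, Lys38 → +7.
Negative (D, E): Glu3, Glu31, Glu34 → −3.
The N-terminus (+1) and C-terminus (−1) cancel.
Net charge = (+7) + (−3) = +4.

+4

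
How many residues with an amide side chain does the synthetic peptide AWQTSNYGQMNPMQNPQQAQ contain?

9

Asparagine (N) and glutamine (Q) have uncharged amide side chains.
Matching residues: Q3, N6, Q9, N11, Q14, N15, Q17, Q18, Q20.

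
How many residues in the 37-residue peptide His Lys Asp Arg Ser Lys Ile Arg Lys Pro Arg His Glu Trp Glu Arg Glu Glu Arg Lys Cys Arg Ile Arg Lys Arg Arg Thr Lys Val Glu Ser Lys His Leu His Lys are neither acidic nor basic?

10

Acidic: D, E. Basic: K, R, H. All other residues are neither.
Matching residues: Ser5, Ile7, Pro10, Trp14, Cys21, Ile23, Thr28, Val30, Ser32, Leu35.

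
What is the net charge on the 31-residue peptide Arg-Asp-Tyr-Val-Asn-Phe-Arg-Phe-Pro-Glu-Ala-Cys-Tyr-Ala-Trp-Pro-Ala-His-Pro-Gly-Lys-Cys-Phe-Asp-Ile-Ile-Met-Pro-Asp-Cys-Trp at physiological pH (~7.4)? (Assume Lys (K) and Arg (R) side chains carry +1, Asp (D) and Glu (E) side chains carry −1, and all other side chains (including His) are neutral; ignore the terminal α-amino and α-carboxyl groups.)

-1

Positive (K, R): Arg1, Arg7, Lys21 → +3.
Negative (D, E): Asp2, Glu10, Asp24, Asp29 → −4.
Net charge = (+3) + (−4) = −1.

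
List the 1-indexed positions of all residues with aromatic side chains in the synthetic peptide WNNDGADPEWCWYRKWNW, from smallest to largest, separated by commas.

F, W, and Y each carry an aromatic ring on the side chain.
Matching residues: W1, W10, W12, Y13, W16, W18.

1, 10, 12, 13, 16, 18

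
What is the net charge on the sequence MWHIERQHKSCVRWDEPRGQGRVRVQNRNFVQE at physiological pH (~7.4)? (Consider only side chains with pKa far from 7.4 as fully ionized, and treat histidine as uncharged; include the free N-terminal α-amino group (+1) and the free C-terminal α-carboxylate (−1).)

Near pH 7.4, K and R contribute +1 each, D and E contribute −1 each, and every other side chain (His included, as stated) is uncharged.
Positive (K, R): R6, K9, R13, R18, R22, R24, R28 → +7.
Negative (D, E): E5, D15, E16, E33 → −4.
The N-terminus (+1) and C-terminus (−1) cancel.
Net charge = (+7) + (−4) = +3.

+3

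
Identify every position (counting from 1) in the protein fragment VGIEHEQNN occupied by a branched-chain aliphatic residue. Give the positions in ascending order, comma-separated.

1, 3

Matching residues: V1, I3.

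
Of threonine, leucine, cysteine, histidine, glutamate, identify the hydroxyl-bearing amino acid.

Serine (S), threonine (T), and tyrosine (Y) each carry a hydroxyl group on the side chain.
Of the listed options, only threonine belongs to this group.

threonine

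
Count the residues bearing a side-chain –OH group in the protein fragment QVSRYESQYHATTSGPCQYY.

The –OH-bearing residues are Ser, Thr (aliphatic alcohols), and Tyr (phenol).
Matching residues: S3, Y5, S7, Y9, T12, T13, S14, Y19, Y20.

9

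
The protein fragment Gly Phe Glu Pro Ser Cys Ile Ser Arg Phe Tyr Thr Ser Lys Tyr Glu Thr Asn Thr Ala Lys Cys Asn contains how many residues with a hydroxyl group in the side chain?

S, T, and Y are the three residues with a side-chain hydroxyl.
Matching residues: Ser5, Ser8, Tyr11, Thr12, Ser13, Tyr15, Thr17, Thr19.

8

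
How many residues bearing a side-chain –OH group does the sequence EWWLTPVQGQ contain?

1

Serine (S), threonine (T), and tyrosine (Y) each carry a hydroxyl group on the side chain.
Matching residues: T5.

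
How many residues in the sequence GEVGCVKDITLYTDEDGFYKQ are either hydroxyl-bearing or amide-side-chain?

5

Hydroxyl-bearing: S, T, Y. Amide-side-chain: N, Q.
Hydroxyl-bearing residues here: T10, Y12, T13, Y19 (4).
Amide-side-chain residues here: Q21 (1).
The two groups share no amino acid, so total = 4 + 1 = 5.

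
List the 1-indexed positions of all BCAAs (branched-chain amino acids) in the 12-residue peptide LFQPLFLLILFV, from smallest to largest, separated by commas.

V, L, and I make up the branched-chain aliphatic group.
Matching residues: L1, L5, L7, L8, I9, L10, V12.

1, 5, 7, 8, 9, 10, 12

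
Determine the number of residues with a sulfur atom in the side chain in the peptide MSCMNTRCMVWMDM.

7

Cysteine (C, thiol) and methionine (M, thioether) are the two sulfur-containing amino acids.
Matching residues: M1, C3, M4, C8, M9, M12, M14.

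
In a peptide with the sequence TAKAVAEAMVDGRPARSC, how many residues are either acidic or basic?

5

Acidic: D, E. Basic: H, K, R.
Acidic residues here: E7, D11 (2).
Basic residues here: K3, R13, R16 (3).
The two groups share no amino acid, so total = 2 + 3 = 5.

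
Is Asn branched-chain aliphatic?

V, L, and I make up the branched-chain aliphatic group.
Asparagine is not in this group.

No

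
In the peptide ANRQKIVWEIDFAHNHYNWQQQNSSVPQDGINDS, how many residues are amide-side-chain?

Only N (asparagine) and Q (glutamine) carry a side-chain carboxamide.
Matching residues: N2, Q4, N15, N18, Q20, Q21, Q22, N23, Q28, N32.

10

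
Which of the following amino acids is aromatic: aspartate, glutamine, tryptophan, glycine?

Phenylalanine (F), tryptophan (W), and tyrosine (Y) have aromatic ring side chains.
Of the listed options, only tryptophan belongs to this group.

tryptophan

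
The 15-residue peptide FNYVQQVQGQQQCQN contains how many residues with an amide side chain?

9

Only N (asparagine) and Q (glutamine) carry a side-chain carboxamide.
Matching residues: N2, Q5, Q6, Q8, Q10, Q11, Q12, Q14, N15.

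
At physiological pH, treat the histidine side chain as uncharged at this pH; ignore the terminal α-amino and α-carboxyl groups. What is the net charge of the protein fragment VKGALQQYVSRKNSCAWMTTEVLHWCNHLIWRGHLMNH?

The side chains ionized at physiological pH are Lys/Arg (+1) and Asp/Glu (−1); with His treated as neutral, nothing else contributes.
Positive (K, R): K2, R11, K12, R32 → +4.
Negative (D, E): E21 → −1.
Net charge = (+4) + (−1) = +3.

+3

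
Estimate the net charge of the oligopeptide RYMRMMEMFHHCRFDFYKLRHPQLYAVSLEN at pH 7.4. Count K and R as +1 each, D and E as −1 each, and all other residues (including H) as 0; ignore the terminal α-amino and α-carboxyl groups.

Positive (K, R): R1, R4, R13, K18, R20 → +5.
Negative (D, E): E7, D15, E30 → −3.
Net charge = (+5) + (−3) = +2.

+2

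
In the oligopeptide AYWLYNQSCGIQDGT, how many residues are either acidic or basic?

1

Acidic: D, E. Basic: H, K, R.
Acidic residues here: D13 (1).
Basic residues here: none (0).
The two groups share no amino acid, so total = 1 + 0 = 1.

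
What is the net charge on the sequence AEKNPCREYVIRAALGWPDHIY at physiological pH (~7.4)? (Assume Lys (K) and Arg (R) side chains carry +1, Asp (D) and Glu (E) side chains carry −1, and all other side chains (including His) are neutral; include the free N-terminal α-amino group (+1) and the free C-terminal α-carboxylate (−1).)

Positive (K, R): K3, R7, R12 → +3.
Negative (D, E): E2, E8, D19 → −3.
The N-terminus (+1) and C-terminus (−1) cancel.
Net charge = (+3) + (−3) = 0.

0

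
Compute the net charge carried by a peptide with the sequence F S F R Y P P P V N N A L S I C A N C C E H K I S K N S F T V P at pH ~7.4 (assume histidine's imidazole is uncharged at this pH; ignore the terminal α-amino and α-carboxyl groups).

Near pH 7.4, K and R contribute +1 each, D and E contribute −1 each, and every other side chain (His included, as stated) is uncharged.
Positive (K, R): R4, K23, K26 → +3.
Negative (D, E): E21 → −1.
Net charge = (+3) + (−1) = +2.

+2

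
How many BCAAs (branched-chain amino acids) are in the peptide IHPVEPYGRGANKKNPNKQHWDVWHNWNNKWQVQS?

4

V, L, and I make up the branched-chain aliphatic group.
Matching residues: I1, V4, V23, V33.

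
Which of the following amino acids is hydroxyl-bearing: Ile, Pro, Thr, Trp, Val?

The –OH-bearing residues are Ser, Thr (aliphatic alcohols), and Tyr (phenol).
Of the listed options, only Thr belongs to this group.

Thr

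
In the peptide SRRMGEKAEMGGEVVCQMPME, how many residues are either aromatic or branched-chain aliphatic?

2

Aromatic: F, W, Y. Branched-chain aliphatic: I, L, V.
Aromatic residues here: none (0).
Branched-chain aliphatic residues here: V14, V15 (2).
The two groups share no amino acid, so total = 0 + 2 = 2.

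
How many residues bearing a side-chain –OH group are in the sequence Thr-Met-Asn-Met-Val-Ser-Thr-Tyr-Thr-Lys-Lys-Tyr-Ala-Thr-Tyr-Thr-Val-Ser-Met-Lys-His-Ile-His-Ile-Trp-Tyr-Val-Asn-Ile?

S, T, and Y are the three residues with a side-chain hydroxyl.
Matching residues: Thr1, Ser6, Thr7, Tyr8, Thr9, Tyr12, Thr14, Tyr15, Thr16, Ser18, Tyr26.

11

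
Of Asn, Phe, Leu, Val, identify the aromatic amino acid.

The aromatic amino acids are Phe (F, benzyl), Trp (W, indole), and Tyr (Y, phenol).
Of the listed options, only Phe belongs to this group.

Phe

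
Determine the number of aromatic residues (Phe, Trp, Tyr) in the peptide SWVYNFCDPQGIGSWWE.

5

Matching residues: W2, Y4, F6, W15, W16.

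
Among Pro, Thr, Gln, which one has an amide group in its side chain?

Asparagine (N) and glutamine (Q) have uncharged amide side chains.
Of the listed options, only Gln belongs to this group.

Gln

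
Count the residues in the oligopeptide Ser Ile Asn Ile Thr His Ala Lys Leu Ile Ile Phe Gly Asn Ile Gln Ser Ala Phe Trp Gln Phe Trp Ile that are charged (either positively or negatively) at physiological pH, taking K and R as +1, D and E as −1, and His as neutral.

Charged side chains at pH ~7.4: K, R (positive); D, E (negative).
Matching residues: Lys8.

1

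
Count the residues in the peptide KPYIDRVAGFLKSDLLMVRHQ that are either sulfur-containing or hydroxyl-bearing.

Sulfur-containing: C, M. Hydroxyl-bearing: S, T, Y.
Sulfur-containing residues here: M17 (1).
Hydroxyl-bearing residues here: Y3, S13 (2).
The two groups share no amino acid, so total = 1 + 2 = 3.

3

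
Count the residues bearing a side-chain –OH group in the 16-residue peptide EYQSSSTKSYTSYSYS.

13

Serine (S), threonine (T), and tyrosine (Y) each carry a hydroxyl group on the side chain.
Matching residues: Y2, S4, S5, S6, T7, S9, Y10, T11, S12, Y13, S14, Y15, S16.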